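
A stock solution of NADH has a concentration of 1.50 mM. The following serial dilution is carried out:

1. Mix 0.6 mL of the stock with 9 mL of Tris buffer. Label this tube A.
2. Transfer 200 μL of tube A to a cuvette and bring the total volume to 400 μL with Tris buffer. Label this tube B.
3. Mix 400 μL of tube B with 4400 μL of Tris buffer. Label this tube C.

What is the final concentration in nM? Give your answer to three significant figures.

3.91 × 10^3 nM

Step 1: 0.6 mL + 9 mL = 9.6 mL total → factor 9.6/0.6 = 16
Step 2: 200 μL brought to 400 μL → factor 400/200 = 2
Step 3: 400 μL + 4400 μL = 4800 μL total → factor 4800/400 = 12
Overall dilution factor = 16 × 2 × 12 = 384
Final = 1.50 mM / 384 = 0.003906 mM = 3.91 × 10^3 nM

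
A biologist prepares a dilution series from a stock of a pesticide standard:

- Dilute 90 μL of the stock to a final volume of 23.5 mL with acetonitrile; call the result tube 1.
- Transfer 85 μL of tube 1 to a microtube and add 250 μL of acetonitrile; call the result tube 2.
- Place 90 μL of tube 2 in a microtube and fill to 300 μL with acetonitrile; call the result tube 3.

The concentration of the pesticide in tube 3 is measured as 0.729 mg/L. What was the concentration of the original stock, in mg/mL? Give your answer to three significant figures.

2.50 mg/mL

Step 1: 90 μL brought to 23.5 mL → factor 23500/90 = 261.11
Step 2: 85 μL + 250 μL = 335 μL total → factor 335/85 = 3.9412
Step 3: 90 μL brought to 300 μL → factor 300/90 = 3.3333
Overall dilution factor = 261.11 × 3.9412 × 3.3333 = 3430.3
Stock = 0.729 mg/L × 3430.3 = 2501 mg/L = 2.50 mg/mL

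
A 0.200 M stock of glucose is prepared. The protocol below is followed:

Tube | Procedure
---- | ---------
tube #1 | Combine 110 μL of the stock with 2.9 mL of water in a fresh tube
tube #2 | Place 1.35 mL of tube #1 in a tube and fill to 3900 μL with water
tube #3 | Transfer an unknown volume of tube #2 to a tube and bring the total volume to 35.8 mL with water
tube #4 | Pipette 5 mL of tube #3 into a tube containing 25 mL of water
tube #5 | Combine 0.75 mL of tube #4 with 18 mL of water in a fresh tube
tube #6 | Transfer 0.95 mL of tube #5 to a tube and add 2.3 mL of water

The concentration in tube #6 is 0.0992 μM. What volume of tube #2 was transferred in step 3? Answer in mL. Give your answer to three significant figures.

0.720 mL

Step 1: 110 μL + 2.9 mL = 3010 μL total → factor 3010/110 = 27.364
Step 2: 1.35 mL brought to 3900 μL → factor 3.9/1.35 = 2.8889
Step 3: v brought to 35.8 mL → factor = 35.8 mL/v
Step 4: 5 mL + 25 mL = 30 mL total → factor 30/5 = 6
Step 5: 0.75 mL + 18 mL = 18.75 mL total → factor 18.75/0.75 = 25
Step 6: 0.95 mL + 2.3 mL = 3.25 mL total → factor 3.25/0.95 = 3.4211
Product of known-step factors = 40565
Overall factor = 0.200 M / (0.0992 μM) = 2.0161 × 10^6
Step-3 factor = 2.0161 × 10^6 / 40565 = 49.701
v = 35.8 mL / 49.701 = 0.720 mL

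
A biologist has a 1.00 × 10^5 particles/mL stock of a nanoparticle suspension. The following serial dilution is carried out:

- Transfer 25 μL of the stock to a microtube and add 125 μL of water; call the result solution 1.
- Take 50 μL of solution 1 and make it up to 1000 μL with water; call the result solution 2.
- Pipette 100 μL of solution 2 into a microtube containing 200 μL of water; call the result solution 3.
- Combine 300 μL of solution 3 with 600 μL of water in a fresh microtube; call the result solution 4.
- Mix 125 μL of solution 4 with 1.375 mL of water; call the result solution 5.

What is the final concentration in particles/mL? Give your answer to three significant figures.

7.72 particles/mL

Step 1: 25 μL + 125 μL = 150 μL total → factor 150/25 = 6
Step 2: 50 μL brought to 1000 μL → factor 1000/50 = 20
Step 3: 100 μL + 200 μL = 300 μL total → factor 300/100 = 3
Step 4: 300 μL + 600 μL = 900 μL total → factor 900/300 = 3
Step 5: 125 μL + 1.375 mL = 1500 μL total → factor 1500/125 = 12
Overall dilution factor = 6 × 20 × 3 × 3 × 12 = 12960
Final = 1.00 × 10^5 particles/mL / 12960 = 7.72 particles/mL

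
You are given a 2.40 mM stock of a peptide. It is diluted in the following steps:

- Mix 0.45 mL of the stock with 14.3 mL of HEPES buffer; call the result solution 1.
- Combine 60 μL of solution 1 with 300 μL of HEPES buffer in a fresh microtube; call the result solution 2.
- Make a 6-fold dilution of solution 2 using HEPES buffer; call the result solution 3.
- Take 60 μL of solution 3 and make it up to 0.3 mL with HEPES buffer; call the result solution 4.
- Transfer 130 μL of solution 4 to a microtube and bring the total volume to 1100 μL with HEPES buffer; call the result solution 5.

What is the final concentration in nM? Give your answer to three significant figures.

48.1 nM

Step 1: 0.45 mL + 14.3 mL = 14.75 mL total → factor 14.75/0.45 = 32.778
Step 2: 60 μL + 300 μL = 360 μL total → factor 360/60 = 6
Step 3: 6-fold → factor 6
Step 4: 60 μL brought to 0.3 mL → factor 300/60 = 5
Step 5: 130 μL brought to 1100 μL → factor 1100/130 = 8.4615
Overall dilution factor = 32.778 × 6 × 6 × 5 × 8.4615 = 49923
Final = 2.40 mM / 49923 = 4.807 × 10^-5 mM = 48.1 nM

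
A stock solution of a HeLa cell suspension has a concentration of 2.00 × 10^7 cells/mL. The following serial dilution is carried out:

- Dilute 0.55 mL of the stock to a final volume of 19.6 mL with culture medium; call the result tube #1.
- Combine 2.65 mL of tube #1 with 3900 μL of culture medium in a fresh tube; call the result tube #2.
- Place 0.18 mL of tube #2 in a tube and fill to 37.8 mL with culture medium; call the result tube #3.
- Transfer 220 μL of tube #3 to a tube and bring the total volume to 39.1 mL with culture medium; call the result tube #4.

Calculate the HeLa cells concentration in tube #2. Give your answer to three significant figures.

Step 1: 0.55 mL brought to 19.6 mL → factor 19.6/0.55 = 35.636
Step 2: 2.65 mL + 3900 μL = 6.55 mL total → factor 6.55/2.65 = 2.4717
Dilution factor through tube #2 = 35.636 × 2.4717 = 88.082
[tube #2] = 2.00 × 10^7 cells/mL / 88.082 = 2.27 × 10^5 cells/mL

2.27 × 10^5 cells/mL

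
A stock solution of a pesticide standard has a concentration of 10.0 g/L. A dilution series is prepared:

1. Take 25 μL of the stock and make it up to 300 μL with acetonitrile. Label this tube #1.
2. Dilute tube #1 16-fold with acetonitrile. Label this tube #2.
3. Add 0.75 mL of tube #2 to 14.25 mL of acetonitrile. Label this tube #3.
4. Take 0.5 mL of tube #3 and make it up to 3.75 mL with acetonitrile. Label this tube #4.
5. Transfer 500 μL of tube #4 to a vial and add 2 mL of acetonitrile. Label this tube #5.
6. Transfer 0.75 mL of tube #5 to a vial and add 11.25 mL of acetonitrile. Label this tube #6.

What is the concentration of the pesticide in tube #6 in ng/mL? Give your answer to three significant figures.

Step 1: 25 μL brought to 300 μL → factor 300/25 = 12
Step 2: 16-fold → factor 16
Step 3: 0.75 mL + 14.25 mL = 15 mL total → factor 15/0.75 = 20
Step 4: 0.5 mL brought to 3.75 mL → factor 3.75/0.5 = 7.5
Step 5: 500 μL + 2 mL = 2500 μL total → factor 2500/500 = 5
Step 6: 0.75 mL + 11.25 mL = 12 mL total → factor 12/0.75 = 16
Overall dilution factor = 12 × 16 × 20 × 7.5 × 5 × 16 = 2.304 × 10^6
Final = 10.0 g/L / 2.304 × 10^6 = 4.340 × 10^-6 g/L = 4.34 ng/mL

4.34 ng/mL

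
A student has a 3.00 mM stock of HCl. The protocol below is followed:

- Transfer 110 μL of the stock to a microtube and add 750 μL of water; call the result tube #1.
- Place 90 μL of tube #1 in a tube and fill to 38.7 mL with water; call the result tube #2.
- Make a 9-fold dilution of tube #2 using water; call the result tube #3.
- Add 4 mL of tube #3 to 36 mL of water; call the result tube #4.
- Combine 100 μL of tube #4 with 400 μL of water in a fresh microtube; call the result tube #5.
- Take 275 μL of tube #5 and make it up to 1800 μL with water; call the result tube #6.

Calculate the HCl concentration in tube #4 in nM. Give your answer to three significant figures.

Step 1: 110 μL + 750 μL = 860 μL total → factor 860/110 = 7.8182
Step 2: 90 μL brought to 38.7 mL → factor 38700/90 = 430
Step 3: 9-fold → factor 9
Step 4: 4 mL + 36 mL = 40 mL total → factor 40/4 = 10
Dilution factor through tube #4 = 7.8182 × 430 × 9 × 10 = 3.0256 × 10^5
[tube #4] = 3.00 mM / 3.0256 × 10^5 = 9.915 × 10^-6 mM = 9.92 nM

9.92 nM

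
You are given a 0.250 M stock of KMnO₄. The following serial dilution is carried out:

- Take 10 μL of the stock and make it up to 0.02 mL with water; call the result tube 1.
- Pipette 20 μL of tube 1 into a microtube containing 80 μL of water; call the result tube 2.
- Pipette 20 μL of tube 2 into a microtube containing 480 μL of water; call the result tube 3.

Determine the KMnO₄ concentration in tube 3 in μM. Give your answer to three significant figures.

1.00 × 10^3 μM

Step 1: 10 μL brought to 0.02 mL → factor 20/10 = 2
Step 2: 20 μL + 80 μL = 100 μL total → factor 100/20 = 5
Step 3: 20 μL + 480 μL = 500 μL total → factor 500/20 = 25
Overall dilution factor = 2 × 5 × 25 = 250
Final = 0.250 M / 250 = 0.001000 M = 1.00 × 10^3 μM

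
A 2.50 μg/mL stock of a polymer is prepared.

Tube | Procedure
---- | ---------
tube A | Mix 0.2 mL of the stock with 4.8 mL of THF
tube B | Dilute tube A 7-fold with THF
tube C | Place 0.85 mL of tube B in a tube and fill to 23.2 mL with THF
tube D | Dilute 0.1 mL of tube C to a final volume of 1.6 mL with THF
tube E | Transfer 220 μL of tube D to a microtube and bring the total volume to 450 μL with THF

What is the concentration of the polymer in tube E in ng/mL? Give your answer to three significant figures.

0.0160 ng/mL

Step 1: 0.2 mL + 4.8 mL = 5 mL total → factor 5/0.2 = 25
Step 2: 7-fold → factor 7
Step 3: 0.85 mL brought to 23.2 mL → factor 23.2/0.85 = 27.294
Step 4: 0.1 mL brought to 1.6 mL → factor 1.6/0.1 = 16
Step 5: 220 μL brought to 450 μL → factor 450/220 = 2.0455
Overall dilution factor = 25 × 7 × 27.294 × 16 × 2.0455 = 1.5632 × 10^5
Final = 2.50 μg/mL / 1.5632 × 10^5 = 1.599 × 10^-5 μg/mL = 0.0160 ng/mL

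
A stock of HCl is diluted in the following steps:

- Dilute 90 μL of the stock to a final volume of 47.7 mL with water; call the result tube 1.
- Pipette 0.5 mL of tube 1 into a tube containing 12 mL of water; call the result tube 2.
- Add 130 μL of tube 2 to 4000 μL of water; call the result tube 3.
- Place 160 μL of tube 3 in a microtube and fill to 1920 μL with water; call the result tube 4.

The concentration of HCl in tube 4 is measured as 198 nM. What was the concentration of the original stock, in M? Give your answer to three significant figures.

Step 1: 90 μL brought to 47.7 mL → factor 47700/90 = 530
Step 2: 0.5 mL + 12 mL = 12.5 mL total → factor 12.5/0.5 = 25
Step 3: 130 μL + 4000 μL = 4130 μL total → factor 4130/130 = 31.769
Step 4: 160 μL brought to 1920 μL → factor 1920/160 = 12
Overall dilution factor = 530 × 25 × 31.769 × 12 = 5.0513 × 10^6
Stock = 198 nM × 5.0513 × 10^6 = 1.000 × 10^9 nM = 1.00 M

1.00 M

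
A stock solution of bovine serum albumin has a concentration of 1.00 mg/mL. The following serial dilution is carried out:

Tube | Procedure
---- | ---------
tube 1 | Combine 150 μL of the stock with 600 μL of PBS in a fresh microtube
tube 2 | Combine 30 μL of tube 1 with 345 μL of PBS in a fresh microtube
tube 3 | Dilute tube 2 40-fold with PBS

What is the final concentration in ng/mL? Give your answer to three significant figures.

400 ng/mL

Step 1: 150 μL + 600 μL = 750 μL total → factor 750/150 = 5
Step 2: 30 μL + 345 μL = 375 μL total → factor 375/30 = 12.5
Step 3: 40-fold → factor 40
Overall dilution factor = 5 × 12.5 × 40 = 2500
Final = 1.00 mg/mL / 2500 = 0.0004000 mg/mL = 400 ng/mL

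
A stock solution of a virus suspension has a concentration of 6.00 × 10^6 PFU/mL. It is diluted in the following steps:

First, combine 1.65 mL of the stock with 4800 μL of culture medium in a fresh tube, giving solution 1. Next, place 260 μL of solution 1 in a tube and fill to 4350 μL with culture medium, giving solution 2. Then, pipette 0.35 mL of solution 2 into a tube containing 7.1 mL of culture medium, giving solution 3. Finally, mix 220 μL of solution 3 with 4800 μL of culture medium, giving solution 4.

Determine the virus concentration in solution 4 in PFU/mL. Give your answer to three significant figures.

189 PFU/mL

Step 1: 1.65 mL + 4800 μL = 6.45 mL total → factor 6.45/1.65 = 3.9091
Step 2: 260 μL brought to 4350 μL → factor 4350/260 = 16.731
Step 3: 0.35 mL + 7.1 mL = 7.45 mL total → factor 7.45/0.35 = 21.286
Step 4: 220 μL + 4800 μL = 5020 μL total → factor 5020/220 = 22.818
Overall dilution factor = 3.9091 × 16.731 × 21.286 × 22.818 = 31766
Final = 6.00 × 10^6 PFU/mL / 31766 = 189 PFU/mL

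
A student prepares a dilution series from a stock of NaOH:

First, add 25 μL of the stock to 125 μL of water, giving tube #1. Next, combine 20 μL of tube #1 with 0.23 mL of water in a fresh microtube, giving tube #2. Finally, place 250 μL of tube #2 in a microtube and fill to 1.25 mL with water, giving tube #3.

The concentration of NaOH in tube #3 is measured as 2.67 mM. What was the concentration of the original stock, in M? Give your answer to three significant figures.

1.00 M

Step 1: 25 μL + 125 μL = 150 μL total → factor 150/25 = 6
Step 2: 20 μL + 0.23 mL = 250 μL total → factor 250/20 = 12.5
Step 3: 250 μL brought to 1.25 mL → factor 1250/250 = 5
Overall dilution factor = 6 × 12.5 × 5 = 375
Stock = 2.67 mM × 375 = 1001 mM = 1.00 M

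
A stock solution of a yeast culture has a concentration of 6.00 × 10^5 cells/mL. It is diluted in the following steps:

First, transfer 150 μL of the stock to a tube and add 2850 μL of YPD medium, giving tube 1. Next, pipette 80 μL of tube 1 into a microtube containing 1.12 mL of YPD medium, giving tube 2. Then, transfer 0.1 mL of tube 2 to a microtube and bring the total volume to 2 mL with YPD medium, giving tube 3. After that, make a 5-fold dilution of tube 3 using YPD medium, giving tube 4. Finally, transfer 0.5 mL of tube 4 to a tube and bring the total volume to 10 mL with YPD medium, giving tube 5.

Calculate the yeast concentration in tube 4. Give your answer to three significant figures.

20.0 cells/mL

Step 1: 150 μL + 2850 μL = 3000 μL total → factor 3000/150 = 20
Step 2: 80 μL + 1.12 mL = 1200 μL total → factor 1200/80 = 15
Step 3: 0.1 mL brought to 2 mL → factor 2/0.1 = 20
Step 4: 5-fold → factor 5
Dilution factor through tube 4 = 20 × 15 × 20 × 5 = 30000
[tube 4] = 6.00 × 10^5 cells/mL / 30000 = 20.0 cells/mL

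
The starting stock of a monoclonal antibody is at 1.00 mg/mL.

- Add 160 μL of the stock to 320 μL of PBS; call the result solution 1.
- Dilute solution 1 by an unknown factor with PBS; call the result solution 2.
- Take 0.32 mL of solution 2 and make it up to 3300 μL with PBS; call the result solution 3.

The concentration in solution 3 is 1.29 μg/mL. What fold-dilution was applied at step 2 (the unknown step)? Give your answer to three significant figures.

25.1-fold

Step 1: 160 μL + 320 μL = 480 μL total → factor 480/160 = 3
Step 2: unknown factor x
Step 3: 0.32 mL brought to 3300 μL → factor 3.3/0.32 = 10.312
Product of known-step factors = 30.938
Overall factor = 1.00 mg/mL / (1.29 μg/mL) = 775.19
x = 775.19 / 30.938 = 25.1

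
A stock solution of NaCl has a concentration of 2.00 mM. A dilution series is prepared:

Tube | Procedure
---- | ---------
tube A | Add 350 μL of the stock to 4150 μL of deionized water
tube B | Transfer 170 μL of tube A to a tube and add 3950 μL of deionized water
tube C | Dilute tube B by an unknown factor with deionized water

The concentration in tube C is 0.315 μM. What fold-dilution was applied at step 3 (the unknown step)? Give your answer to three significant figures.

Step 1: 350 μL + 4150 μL = 4500 μL total → factor 4500/350 = 12.857
Step 2: 170 μL + 3950 μL = 4120 μL total → factor 4120/170 = 24.235
Step 3: unknown factor x
Product of known-step factors = 311.6
Overall factor = 2.00 mM / (0.315 μM) = 6349.2
x = 6349.2 / 311.6 = 20.4

20.4-fold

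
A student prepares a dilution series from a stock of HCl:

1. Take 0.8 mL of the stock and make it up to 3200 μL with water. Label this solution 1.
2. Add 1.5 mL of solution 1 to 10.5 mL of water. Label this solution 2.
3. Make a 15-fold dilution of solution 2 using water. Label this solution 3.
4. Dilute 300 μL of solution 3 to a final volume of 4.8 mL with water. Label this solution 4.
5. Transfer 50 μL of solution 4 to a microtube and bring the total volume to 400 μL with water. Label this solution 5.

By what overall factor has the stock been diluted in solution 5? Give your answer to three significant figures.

Step 1: 0.8 mL brought to 3200 μL → factor 3.2/0.8 = 4
Step 2: 1.5 mL + 10.5 mL = 12 mL total → factor 12/1.5 = 8
Step 3: 15-fold → factor 15
Step 4: 300 μL brought to 4.8 mL → factor 4800/300 = 16
Step 5: 50 μL brought to 400 μL → factor 400/50 = 8
Overall dilution factor = 4 × 8 × 15 × 16 × 8 = 61440

6.14 × 10^4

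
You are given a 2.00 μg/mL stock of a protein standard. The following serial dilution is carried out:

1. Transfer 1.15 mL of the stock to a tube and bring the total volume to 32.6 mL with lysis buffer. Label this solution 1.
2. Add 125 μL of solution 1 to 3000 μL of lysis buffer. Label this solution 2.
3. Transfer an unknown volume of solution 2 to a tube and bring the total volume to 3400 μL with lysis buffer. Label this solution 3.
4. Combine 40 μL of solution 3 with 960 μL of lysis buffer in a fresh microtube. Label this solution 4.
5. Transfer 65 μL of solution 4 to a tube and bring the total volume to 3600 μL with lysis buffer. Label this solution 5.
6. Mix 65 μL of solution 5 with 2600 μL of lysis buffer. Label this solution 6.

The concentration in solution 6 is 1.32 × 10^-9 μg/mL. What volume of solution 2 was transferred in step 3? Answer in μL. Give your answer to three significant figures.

90.3 μL

Step 1: 1.15 mL brought to 32.6 mL → factor 32.6/1.15 = 28.348
Step 2: 125 μL + 3000 μL = 3125 μL total → factor 3125/125 = 25
Step 3: v brought to 3400 μL → factor = 3400 μL/v
Step 4: 40 μL + 960 μL = 1000 μL total → factor 1000/40 = 25
Step 5: 65 μL brought to 3600 μL → factor 3600/65 = 55.385
Step 6: 65 μL + 2600 μL = 2665 μL total → factor 2665/65 = 41
Product of known-step factors = 4.0232 × 10^7
Overall factor = 2.00 μg/mL / (1.32 × 10^-9 μg/mL) = 1.5152 × 10^9
Step-3 factor = 1.5152 × 10^9 / 4.0232 × 10^7 = 37.66
v = 3400 μL / 37.66 = 90.3 μL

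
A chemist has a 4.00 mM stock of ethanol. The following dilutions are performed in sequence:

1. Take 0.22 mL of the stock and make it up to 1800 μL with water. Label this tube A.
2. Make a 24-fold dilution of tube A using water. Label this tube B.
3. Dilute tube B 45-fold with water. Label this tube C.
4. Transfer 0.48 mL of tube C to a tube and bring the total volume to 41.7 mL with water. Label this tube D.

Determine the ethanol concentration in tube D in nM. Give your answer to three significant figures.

Step 1: 0.22 mL brought to 1800 μL → factor 1.8/0.22 = 8.1818
Step 2: 24-fold → factor 24
Step 3: 45-fold → factor 45
Step 4: 0.48 mL brought to 41.7 mL → factor 41.7/0.48 = 86.875
Overall dilution factor = 8.1818 × 24 × 45 × 86.875 = 7.6766 × 10^5
Final = 4.00 mM / 7.6766 × 10^5 = 5.211 × 10^-6 mM = 5.21 nM

5.21 nM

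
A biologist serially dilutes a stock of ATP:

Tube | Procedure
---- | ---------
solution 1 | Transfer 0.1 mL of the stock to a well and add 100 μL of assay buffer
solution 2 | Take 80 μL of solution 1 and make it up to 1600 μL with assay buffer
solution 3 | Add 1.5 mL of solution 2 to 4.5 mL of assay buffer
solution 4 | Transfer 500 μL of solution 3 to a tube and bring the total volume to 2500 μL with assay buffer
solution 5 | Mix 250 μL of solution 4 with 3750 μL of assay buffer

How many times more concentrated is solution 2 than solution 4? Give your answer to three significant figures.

Step 1: 0.1 mL + 100 μL = 0.2 mL total → factor 0.2/0.1 = 2
Step 2: 80 μL brought to 1600 μL → factor 1600/80 = 20
Step 3: 1.5 mL + 4.5 mL = 6 mL total → factor 6/1.5 = 4
Step 4: 500 μL brought to 2500 μL → factor 2500/500 = 5
Dilution factor to solution 2 = 40; to solution 4 = 800
[solution 2]/[solution 4] = (factor to solution 4)/(factor to solution 2) = 800/40 = 20.0

20.0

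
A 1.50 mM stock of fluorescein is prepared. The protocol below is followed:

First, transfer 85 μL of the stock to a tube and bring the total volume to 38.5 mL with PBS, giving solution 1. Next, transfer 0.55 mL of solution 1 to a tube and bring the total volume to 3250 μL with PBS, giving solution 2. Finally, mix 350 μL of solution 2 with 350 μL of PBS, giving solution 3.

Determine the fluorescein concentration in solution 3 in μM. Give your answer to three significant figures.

Step 1: 85 μL brought to 38.5 mL → factor 38500/85 = 452.94
Step 2: 0.55 mL brought to 3250 μL → factor 3.25/0.55 = 5.9091
Step 3: 350 μL + 350 μL = 700 μL total → factor 700/350 = 2
Overall dilution factor = 452.94 × 5.9091 × 2 = 5352.9
Final = 1.50 mM / 5352.9 = 0.0002802 mM = 0.280 μM

0.280 μM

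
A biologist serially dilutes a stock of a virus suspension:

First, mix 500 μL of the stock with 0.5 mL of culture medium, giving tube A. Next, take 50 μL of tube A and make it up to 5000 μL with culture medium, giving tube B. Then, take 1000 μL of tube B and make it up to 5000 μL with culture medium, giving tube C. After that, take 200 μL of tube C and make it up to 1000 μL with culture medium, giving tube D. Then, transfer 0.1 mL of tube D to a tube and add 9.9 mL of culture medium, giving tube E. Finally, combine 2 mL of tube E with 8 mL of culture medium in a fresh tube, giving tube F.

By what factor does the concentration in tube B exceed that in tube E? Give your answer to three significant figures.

2.50 × 10^3

Step 1: 500 μL + 0.5 mL = 1000 μL total → factor 1000/500 = 2
Step 2: 50 μL brought to 5000 μL → factor 5000/50 = 100
Step 3: 1000 μL brought to 5000 μL → factor 5000/1000 = 5
Step 4: 200 μL brought to 1000 μL → factor 1000/200 = 5
Step 5: 0.1 mL + 9.9 mL = 10 mL total → factor 10/0.1 = 100
Dilution factor to tube B = 200; to tube E = 5 × 10^5
[tube B]/[tube E] = (factor to tube E)/(factor to tube B) = 5 × 10^5/200 = 2.50 × 10^3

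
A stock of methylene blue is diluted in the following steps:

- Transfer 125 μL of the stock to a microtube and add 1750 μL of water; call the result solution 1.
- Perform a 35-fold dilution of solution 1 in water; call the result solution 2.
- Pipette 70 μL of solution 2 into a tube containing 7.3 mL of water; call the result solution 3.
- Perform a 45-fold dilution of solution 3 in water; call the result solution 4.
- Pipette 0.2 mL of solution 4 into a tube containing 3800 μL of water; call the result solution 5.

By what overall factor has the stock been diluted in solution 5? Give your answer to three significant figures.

4.97 × 10^7

Step 1: 125 μL + 1750 μL = 1875 μL total → factor 1875/125 = 15
Step 2: 35-fold → factor 35
Step 3: 70 μL + 7.3 mL = 7370 μL total → factor 7370/70 = 105.29
Step 4: 45-fold → factor 45
Step 5: 0.2 mL + 3800 μL = 4 mL total → factor 4/0.2 = 20
Overall dilution factor = 15 × 35 × 105.29 × 45 × 20 = 4.9748 × 10^7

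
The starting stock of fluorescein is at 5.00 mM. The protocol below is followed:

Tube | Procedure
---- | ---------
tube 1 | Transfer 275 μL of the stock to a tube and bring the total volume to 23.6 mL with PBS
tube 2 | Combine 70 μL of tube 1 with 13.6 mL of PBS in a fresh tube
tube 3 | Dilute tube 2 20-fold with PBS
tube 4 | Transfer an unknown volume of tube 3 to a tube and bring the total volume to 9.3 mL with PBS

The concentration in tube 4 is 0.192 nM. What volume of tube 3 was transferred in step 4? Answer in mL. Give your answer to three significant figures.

0.120 mL

Step 1: 275 μL brought to 23.6 mL → factor 23600/275 = 85.818
Step 2: 70 μL + 13.6 mL = 13670 μL total → factor 13670/70 = 195.29
Step 3: 20-fold → factor 20
Step 4: v brought to 9.3 mL → factor = 9.3 mL/v
Product of known-step factors = 3.3518 × 10^5
Overall factor = 5.00 mM / (0.192 nM) = 2.6042 × 10^7
Step-4 factor = 2.6042 × 10^7 / 3.3518 × 10^5 = 77.694
v = 9.3 mL / 77.694 = 0.120 mL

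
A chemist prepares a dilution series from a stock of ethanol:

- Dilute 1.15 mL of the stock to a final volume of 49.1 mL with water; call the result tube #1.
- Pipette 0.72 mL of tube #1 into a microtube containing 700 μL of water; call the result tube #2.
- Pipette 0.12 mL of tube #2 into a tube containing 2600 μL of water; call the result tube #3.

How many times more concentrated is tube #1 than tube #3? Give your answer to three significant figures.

44.7

Step 1: 1.15 mL brought to 49.1 mL → factor 49.1/1.15 = 42.696
Step 2: 0.72 mL + 700 μL = 1.42 mL total → factor 1.42/0.72 = 1.9722
Step 3: 0.12 mL + 2600 μL = 2.72 mL total → factor 2.72/0.12 = 22.667
Dilution factor to tube #1 = 42.696; to tube #3 = 1908.7
[tube #1]/[tube #3] = (factor to tube #3)/(factor to tube #1) = 1908.7/42.696 = 44.7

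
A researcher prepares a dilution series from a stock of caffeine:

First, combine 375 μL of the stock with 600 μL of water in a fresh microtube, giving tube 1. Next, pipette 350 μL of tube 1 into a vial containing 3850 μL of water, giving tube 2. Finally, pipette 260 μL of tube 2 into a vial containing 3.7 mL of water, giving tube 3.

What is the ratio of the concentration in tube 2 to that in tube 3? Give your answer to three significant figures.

15.2

Step 1: 375 μL + 600 μL = 975 μL total → factor 975/375 = 2.6
Step 2: 350 μL + 3850 μL = 4200 μL total → factor 4200/350 = 12
Step 3: 260 μL + 3.7 mL = 3960 μL total → factor 3960/260 = 15.231
Dilution factor to tube 2 = 31.2; to tube 3 = 475.2
[tube 2]/[tube 3] = (factor to tube 3)/(factor to tube 2) = 475.2/31.2 = 15.2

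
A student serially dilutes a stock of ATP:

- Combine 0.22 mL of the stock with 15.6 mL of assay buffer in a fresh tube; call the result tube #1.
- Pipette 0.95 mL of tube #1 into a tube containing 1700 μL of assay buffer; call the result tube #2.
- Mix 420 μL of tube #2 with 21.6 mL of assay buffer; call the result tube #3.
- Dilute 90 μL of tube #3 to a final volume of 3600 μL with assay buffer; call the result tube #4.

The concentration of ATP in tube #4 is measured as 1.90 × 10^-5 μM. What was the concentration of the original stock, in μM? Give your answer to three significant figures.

7.99 μM

Step 1: 0.22 mL + 15.6 mL = 15.82 mL total → factor 15.82/0.22 = 71.909
Step 2: 0.95 mL + 1700 μL = 2.65 mL total → factor 2.65/0.95 = 2.7895
Step 3: 420 μL + 21.6 mL = 22020 μL total → factor 22020/420 = 52.429
Step 4: 90 μL brought to 3600 μL → factor 3600/90 = 40
Overall dilution factor = 71.909 × 2.7895 × 52.429 × 40 = 4.2066 × 10^5
Stock = 1.90 × 10^-5 μM × 4.2066 × 10^5 = 7.99 μM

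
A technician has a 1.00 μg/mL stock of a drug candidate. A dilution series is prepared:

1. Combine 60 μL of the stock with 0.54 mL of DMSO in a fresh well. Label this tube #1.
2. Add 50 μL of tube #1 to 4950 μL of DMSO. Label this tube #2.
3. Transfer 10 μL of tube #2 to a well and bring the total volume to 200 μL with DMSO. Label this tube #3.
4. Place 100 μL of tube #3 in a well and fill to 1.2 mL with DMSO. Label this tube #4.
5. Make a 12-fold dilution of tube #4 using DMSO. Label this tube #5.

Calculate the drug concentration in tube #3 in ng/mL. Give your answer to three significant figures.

Step 1: 60 μL + 0.54 mL = 600 μL total → factor 600/60 = 10
Step 2: 50 μL + 4950 μL = 5000 μL total → factor 5000/50 = 100
Step 3: 10 μL brought to 200 μL → factor 200/10 = 20
Dilution factor through tube #3 = 10 × 100 × 20 = 20000
[tube #3] = 1.00 μg/mL / 20000 = 5.000 × 10^-5 μg/mL = 0.0500 ng/mL

0.0500 ng/mL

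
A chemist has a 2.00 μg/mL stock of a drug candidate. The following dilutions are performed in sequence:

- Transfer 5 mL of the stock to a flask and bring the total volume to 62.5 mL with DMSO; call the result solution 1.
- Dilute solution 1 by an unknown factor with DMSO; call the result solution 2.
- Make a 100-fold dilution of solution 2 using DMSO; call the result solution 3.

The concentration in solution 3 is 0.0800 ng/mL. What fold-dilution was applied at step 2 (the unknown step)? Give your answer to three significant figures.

Step 1: 5 mL brought to 62.5 mL → factor 62.5/5 = 12.5
Step 2: unknown factor x
Step 3: 100-fold → factor 100
Product of known-step factors = 1250
Overall factor = 2.00 μg/mL / (0.0800 ng/mL) = 25000
x = 25000 / 1250 = 20.0

20.0-fold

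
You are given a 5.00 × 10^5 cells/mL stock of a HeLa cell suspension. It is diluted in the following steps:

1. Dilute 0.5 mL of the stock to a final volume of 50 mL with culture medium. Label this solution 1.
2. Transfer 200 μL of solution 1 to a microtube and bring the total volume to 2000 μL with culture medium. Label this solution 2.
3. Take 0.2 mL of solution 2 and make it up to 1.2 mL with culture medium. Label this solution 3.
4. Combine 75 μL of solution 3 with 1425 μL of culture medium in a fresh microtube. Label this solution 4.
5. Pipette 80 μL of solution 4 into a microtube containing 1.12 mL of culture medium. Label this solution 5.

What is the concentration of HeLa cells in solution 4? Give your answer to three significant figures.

4.17 cells/mL

Step 1: 0.5 mL brought to 50 mL → factor 50/0.5 = 100
Step 2: 200 μL brought to 2000 μL → factor 2000/200 = 10
Step 3: 0.2 mL brought to 1.2 mL → factor 1.2/0.2 = 6
Step 4: 75 μL + 1425 μL = 1500 μL total → factor 1500/75 = 20
Dilution factor through solution 4 = 100 × 10 × 6 × 20 = 1.2 × 10^5
[solution 4] = 5.00 × 10^5 cells/mL / 1.2 × 10^5 = 4.17 cells/mL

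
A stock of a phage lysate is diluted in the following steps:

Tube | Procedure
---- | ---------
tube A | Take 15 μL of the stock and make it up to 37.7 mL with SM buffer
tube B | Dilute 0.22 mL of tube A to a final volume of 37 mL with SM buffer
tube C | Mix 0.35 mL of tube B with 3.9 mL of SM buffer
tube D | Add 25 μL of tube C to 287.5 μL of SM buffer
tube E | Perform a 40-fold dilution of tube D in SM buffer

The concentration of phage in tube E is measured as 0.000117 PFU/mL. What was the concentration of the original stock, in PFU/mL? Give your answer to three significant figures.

Step 1: 15 μL brought to 37.7 mL → factor 37700/15 = 2513.3
Step 2: 0.22 mL brought to 37 mL → factor 37/0.22 = 168.18
Step 3: 0.35 mL + 3.9 mL = 4.25 mL total → factor 4.25/0.35 = 12.143
Step 4: 25 μL + 287.5 μL = 312.5 μL total → factor 312.5/25 = 12.5
Step 5: 40-fold → factor 40
Overall dilution factor = 2513.3 × 168.18 × 12.143 × 12.5 × 40 = 2.5664 × 10^9
Stock = 0.000117 PFU/mL × 2.5664 × 10^9 = 3.00 × 10^5 PFU/mL

3.00 × 10^5 PFU/mL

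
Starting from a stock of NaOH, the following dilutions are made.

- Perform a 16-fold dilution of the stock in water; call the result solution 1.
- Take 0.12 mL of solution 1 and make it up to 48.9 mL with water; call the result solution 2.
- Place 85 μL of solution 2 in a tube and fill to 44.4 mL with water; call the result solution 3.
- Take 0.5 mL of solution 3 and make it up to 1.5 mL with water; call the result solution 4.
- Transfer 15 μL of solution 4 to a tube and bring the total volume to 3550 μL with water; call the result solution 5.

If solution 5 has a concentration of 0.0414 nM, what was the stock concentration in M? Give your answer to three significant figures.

0.100 M

Step 1: 16-fold → factor 16
Step 2: 0.12 mL brought to 48.9 mL → factor 48.9/0.12 = 407.5
Step 3: 85 μL brought to 44.4 mL → factor 44400/85 = 522.35
Step 4: 0.5 mL brought to 1.5 mL → factor 1.5/0.5 = 3
Step 5: 15 μL brought to 3550 μL → factor 3550/15 = 236.67
Overall dilution factor = 16 × 407.5 × 522.35 × 3 × 236.67 = 2.4181 × 10^9
Stock = 0.0414 nM × 2.4181 × 10^9 = 1.001 × 10^8 nM = 0.100 M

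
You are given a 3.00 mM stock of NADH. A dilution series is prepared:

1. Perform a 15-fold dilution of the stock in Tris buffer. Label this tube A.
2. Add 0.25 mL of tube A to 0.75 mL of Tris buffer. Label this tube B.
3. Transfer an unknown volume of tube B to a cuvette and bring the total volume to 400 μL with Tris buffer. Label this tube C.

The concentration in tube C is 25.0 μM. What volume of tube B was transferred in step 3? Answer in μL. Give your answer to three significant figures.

200 μL

Step 1: 15-fold → factor 15
Step 2: 0.25 mL + 0.75 mL = 1 mL total → factor 1/0.25 = 4
Step 3: v brought to 400 μL → factor = 400 μL/v
Product of known-step factors = 60
Overall factor = 3.00 mM / (25.0 μM) = 120
Step-3 factor = 120 / 60 = 2
v = 400 μL / 2 = 200 μL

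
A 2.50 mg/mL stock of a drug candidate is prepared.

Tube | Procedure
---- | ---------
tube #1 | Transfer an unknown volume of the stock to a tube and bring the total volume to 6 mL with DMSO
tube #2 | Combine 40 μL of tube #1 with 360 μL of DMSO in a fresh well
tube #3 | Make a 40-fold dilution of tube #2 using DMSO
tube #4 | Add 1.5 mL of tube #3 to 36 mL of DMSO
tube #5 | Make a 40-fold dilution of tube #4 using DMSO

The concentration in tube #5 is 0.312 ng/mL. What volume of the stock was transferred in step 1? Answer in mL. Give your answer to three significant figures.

0.300 mL

Step 1: v brought to 6 mL → factor = 6 mL/v
Step 2: 40 μL + 360 μL = 400 μL total → factor 400/40 = 10
Step 3: 40-fold → factor 40
Step 4: 1.5 mL + 36 mL = 37.5 mL total → factor 37.5/1.5 = 25
Step 5: 40-fold → factor 40
Product of known-step factors = 4 × 10^5
Overall factor = 2.50 mg/mL / (0.312 ng/mL) = 8.0128 × 10^6
Step-1 factor = 8.0128 × 10^6 / 4 × 10^5 = 20.032
v = 6 mL / 20.032 = 0.300 mL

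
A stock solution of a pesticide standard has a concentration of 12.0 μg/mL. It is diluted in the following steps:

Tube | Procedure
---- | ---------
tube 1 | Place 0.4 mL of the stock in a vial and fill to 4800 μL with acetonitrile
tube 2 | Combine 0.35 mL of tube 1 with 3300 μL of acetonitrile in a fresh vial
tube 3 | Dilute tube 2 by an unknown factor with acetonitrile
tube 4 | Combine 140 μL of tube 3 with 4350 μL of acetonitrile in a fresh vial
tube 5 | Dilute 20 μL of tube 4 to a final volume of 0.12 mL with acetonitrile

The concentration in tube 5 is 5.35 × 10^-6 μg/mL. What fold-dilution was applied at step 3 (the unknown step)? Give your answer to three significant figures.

93.1-fold

Step 1: 0.4 mL brought to 4800 μL → factor 4.8/0.4 = 12
Step 2: 0.35 mL + 3300 μL = 3.65 mL total → factor 3.65/0.35 = 10.429
Step 3: unknown factor x
Step 4: 140 μL + 4350 μL = 4490 μL total → factor 4490/140 = 32.071
Step 5: 20 μL brought to 0.12 mL → factor 120/20 = 6
Product of known-step factors = 24081
Overall factor = 12.0 μg/mL / (5.35 × 10^-6 μg/mL) = 2.243 × 10^6
x = 2.243 × 10^6 / 24081 = 93.1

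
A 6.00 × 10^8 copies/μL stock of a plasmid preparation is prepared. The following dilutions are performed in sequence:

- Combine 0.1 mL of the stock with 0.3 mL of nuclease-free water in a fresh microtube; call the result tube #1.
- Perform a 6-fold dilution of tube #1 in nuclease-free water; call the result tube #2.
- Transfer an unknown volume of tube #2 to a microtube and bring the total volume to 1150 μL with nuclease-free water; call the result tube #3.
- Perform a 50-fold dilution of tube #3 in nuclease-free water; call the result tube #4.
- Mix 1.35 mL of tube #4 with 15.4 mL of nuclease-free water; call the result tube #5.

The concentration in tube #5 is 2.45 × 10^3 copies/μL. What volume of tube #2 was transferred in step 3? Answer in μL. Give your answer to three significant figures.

69.9 μL

Step 1: 0.1 mL + 0.3 mL = 0.4 mL total → factor 0.4/0.1 = 4
Step 2: 6-fold → factor 6
Step 3: v brought to 1150 μL → factor = 1150 μL/v
Step 4: 50-fold → factor 50
Step 5: 1.35 mL + 15.4 mL = 16.75 mL total → factor 16.75/1.35 = 12.407
Product of known-step factors = 14889
Overall factor = 6.00 × 10^8 copies/μL / (2.45 × 10^3 copies/μL) = 2.449 × 10^5
Step-3 factor = 2.449 × 10^5 / 14889 = 16.448
v = 1150 μL / 16.448 = 69.9 μL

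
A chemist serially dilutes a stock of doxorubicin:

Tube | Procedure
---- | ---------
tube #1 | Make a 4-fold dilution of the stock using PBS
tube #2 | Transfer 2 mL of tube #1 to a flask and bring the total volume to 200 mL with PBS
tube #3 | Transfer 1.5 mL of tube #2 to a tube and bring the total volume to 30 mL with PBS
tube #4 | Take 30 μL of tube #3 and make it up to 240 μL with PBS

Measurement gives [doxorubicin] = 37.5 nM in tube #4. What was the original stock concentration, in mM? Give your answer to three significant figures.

Step 1: 4-fold → factor 4
Step 2: 2 mL brought to 200 mL → factor 200/2 = 100
Step 3: 1.5 mL brought to 30 mL → factor 30/1.5 = 20
Step 4: 30 μL brought to 240 μL → factor 240/30 = 8
Overall dilution factor = 4 × 100 × 20 × 8 = 64000
Stock = 37.5 nM × 64000 = 2.400 × 10^6 nM = 2.40 mM

2.40 mM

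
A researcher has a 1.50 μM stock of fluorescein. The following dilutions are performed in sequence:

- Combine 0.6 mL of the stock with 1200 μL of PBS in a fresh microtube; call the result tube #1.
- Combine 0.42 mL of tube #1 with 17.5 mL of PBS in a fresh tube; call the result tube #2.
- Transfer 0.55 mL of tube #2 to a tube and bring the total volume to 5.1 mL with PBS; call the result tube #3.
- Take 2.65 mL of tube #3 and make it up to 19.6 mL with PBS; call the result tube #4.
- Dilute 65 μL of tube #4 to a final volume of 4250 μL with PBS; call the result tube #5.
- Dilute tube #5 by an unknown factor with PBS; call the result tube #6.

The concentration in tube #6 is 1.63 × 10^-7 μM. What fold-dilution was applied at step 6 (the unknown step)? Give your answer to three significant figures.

Step 1: 0.6 mL + 1200 μL = 1.8 mL total → factor 1.8/0.6 = 3
Step 2: 0.42 mL + 17.5 mL = 17.92 mL total → factor 17.92/0.42 = 42.667
Step 3: 0.55 mL brought to 5.1 mL → factor 5.1/0.55 = 9.2727
Step 4: 2.65 mL brought to 19.6 mL → factor 19.6/2.65 = 7.3962
Step 5: 65 μL brought to 4250 μL → factor 4250/65 = 65.385
Step 6: unknown factor x
Product of known-step factors = 5.7399 × 10^5
Overall factor = 1.50 μM / (1.63 × 10^-7 μM) = 9.2025 × 10^6
x = 9.2025 × 10^6 / 5.7399 × 10^5 = 16.0

16.0-fold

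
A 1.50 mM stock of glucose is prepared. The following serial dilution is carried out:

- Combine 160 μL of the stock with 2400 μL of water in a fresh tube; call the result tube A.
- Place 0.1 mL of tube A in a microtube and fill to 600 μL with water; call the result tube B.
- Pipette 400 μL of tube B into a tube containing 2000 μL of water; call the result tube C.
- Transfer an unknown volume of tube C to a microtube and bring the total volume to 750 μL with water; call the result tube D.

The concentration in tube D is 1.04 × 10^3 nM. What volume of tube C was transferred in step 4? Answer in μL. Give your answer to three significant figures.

300 μL

Step 1: 160 μL + 2400 μL = 2560 μL total → factor 2560/160 = 16
Step 2: 0.1 mL brought to 600 μL → factor 0.6/0.1 = 6
Step 3: 400 μL + 2000 μL = 2400 μL total → factor 2400/400 = 6
Step 4: v brought to 750 μL → factor = 750 μL/v
Product of known-step factors = 576
Overall factor = 1.50 mM / (1.04 × 10^3 nM) = 1442.3
Step-4 factor = 1442.3 / 576 = 2.504
v = 750 μL / 2.504 = 300 μL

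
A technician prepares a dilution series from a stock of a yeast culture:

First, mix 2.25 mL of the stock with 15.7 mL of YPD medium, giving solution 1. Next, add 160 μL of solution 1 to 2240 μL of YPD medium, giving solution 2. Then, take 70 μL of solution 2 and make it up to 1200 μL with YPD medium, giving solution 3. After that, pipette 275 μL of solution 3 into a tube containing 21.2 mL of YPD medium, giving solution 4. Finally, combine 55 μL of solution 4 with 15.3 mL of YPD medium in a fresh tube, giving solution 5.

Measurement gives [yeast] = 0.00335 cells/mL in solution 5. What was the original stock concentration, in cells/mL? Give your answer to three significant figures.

Step 1: 2.25 mL + 15.7 mL = 17.95 mL total → factor 17.95/2.25 = 7.9778
Step 2: 160 μL + 2240 μL = 2400 μL total → factor 2400/160 = 15
Step 3: 70 μL brought to 1200 μL → factor 1200/70 = 17.143
Step 4: 275 μL + 21.2 mL = 21475 μL total → factor 21475/275 = 78.091
Step 5: 55 μL + 15.3 mL = 15355 μL total → factor 15355/55 = 279.18
Overall dilution factor = 7.9778 × 15 × 17.143 × 78.091 × 279.18 = 4.4724 × 10^7
Stock = 0.00335 cells/mL × 4.4724 × 10^7 = 1.50 × 10^5 cells/mL

1.50 × 10^5 cells/mL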